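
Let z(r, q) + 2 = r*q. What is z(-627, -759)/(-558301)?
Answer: -475891/558301 ≈ -0.85239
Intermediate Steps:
z(r, q) = -2 + q*r (z(r, q) = -2 + r*q = -2 + q*r)
z(-627, -759)/(-558301) = (-2 - 759*(-627))/(-558301) = (-2 + 475893)*(-1/558301) = 475891*(-1/558301) = -475891/558301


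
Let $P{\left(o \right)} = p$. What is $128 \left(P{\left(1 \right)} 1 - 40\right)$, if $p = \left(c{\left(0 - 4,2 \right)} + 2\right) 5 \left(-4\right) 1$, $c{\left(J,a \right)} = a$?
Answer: $-15360$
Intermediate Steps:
$p = -80$ ($p = \left(2 + 2\right) 5 \left(-4\right) 1 = 4 \left(\left(-20\right) 1\right) = 4 \left(-20\right) = -80$)
$P{\left(o \right)} = -80$
$128 \left(P{\left(1 \right)} 1 - 40\right) = 128 \left(\left(-80\right) 1 - 40\right) = 128 \left(-80 - 40\right) = 128 \left(-120\right) = -15360$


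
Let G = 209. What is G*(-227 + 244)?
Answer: 3553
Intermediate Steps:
G*(-227 + 244) = 209*(-227 + 244) = 209*17 = 3553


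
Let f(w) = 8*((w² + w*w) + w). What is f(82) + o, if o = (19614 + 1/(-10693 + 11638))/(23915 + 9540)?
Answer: 3422023429231/31614975 ≈ 1.0824e+5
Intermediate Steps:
f(w) = 8*w + 16*w² (f(w) = 8*((w² + w²) + w) = 8*(2*w² + w) = 8*(w + 2*w²) = 8*w + 16*w²)
o = 18535231/31614975 (o = (19614 + 1/945)/33455 = (19614 + 1/945)*(1/33455) = (18535231/945)*(1/33455) = 18535231/31614975 ≈ 0.58628)
f(82) + o = 8*82*(1 + 2*82) + 18535231/31614975 = 8*82*(1 + 164) + 18535231/31614975 = 8*82*165 + 18535231/31614975 = 108240 + 18535231/31614975 = 3422023429231/31614975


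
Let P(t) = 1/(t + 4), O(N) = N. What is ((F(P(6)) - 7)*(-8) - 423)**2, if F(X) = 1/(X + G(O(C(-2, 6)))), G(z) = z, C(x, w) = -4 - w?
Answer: 1314280009/9801 ≈ 1.3410e+5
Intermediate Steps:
P(t) = 1/(4 + t)
F(X) = 1/(-10 + X) (F(X) = 1/(X + (-4 - 1*6)) = 1/(X + (-4 - 6)) = 1/(X - 10) = 1/(-10 + X))
((F(P(6)) - 7)*(-8) - 423)**2 = ((1/(-10 + 1/(4 + 6)) - 7)*(-8) - 423)**2 = ((1/(-10 + 1/10) - 7)*(-8) - 423)**2 = ((1/(-99/10) - 7)*(-8) - 423)**2 = ((-10/99 - 7)*(-8) - 423)**2 = (-703/99*(-8) - 423)**2 = (5624/99 - 423)**2 = (-36253/99)**2 = 1314280009/9801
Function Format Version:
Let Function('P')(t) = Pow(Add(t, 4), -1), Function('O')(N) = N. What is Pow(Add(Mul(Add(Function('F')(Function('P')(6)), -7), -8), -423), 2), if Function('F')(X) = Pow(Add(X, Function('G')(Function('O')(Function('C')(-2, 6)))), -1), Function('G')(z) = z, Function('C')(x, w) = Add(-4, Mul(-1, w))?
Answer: Rational(1314280009, 9801) ≈ 1.3410e+5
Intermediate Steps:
Function('P')(t) = Pow(Add(4, t), -1)
Function('F')(X) = Pow(Add(-10, X), -1) (Function('F')(X) = Pow(Add(X, Add(-4, Mul(-1, 6))), -1) = Pow(Add(X, Add(-4, -6)), -1) = Pow(Add(X, -10), -1) = Pow(Add(-10, X), -1))
Pow(Add(Mul(Add(Function('F')(Function('P')(6)), -7), -8), -423), 2) = Pow(Add(Mul(Add(Pow(Add(-10, Pow(Add(4, 6), -1)), -1), -7), -8), -423), 2) = Pow(Add(Mul(Add(Pow(Add(-10, Pow(10, -1)), -1), -7), -8), -423), 2) = Pow(Add(Mul(Add(Pow(Add(-10, Rational(1, 10)), -1), -7), -8), -423), 2) = Pow(Add(Mul(Add(Pow(Rational(-99, 10), -1), -7), -8), -423), 2) = Pow(Add(Mul(Add(Rational(-10, 99), -7), -8), -423), 2) = Pow(Add(Mul(Rational(-703, 99), -8), -423), 2) = Pow(Add(Rational(5624, 99), -423), 2) = Pow(Rational(-36253, 99), 2) = Rational(1314280009, 9801)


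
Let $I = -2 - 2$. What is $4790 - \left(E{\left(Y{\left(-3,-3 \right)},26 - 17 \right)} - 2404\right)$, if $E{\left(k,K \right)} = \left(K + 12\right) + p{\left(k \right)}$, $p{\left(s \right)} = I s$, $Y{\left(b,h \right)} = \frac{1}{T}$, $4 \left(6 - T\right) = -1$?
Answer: $\frac{179341}{25} \approx 7173.6$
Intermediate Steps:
$T = \frac{25}{4}$ ($T = 6 - - \frac{1}{4} = 6 + \frac{1}{4} = \frac{25}{4} \approx 6.25$)
$I = -4$
$Y{\left(b,h \right)} = \frac{4}{25}$ ($Y{\left(b,h \right)} = \frac{1}{\frac{25}{4}} = \frac{4}{25}$)
$p{\left(s \right)} = - 4 s$
$E{\left(k,K \right)} = 12 + K - 4 k$ ($E{\left(k,K \right)} = \left(K + 12\right) - 4 k = \left(12 + K\right) - 4 k = 12 + K - 4 k$)
$4790 - \left(E{\left(Y{\left(-3,-3 \right)},26 - 17 \right)} - 2404\right) = 4790 - \left(\left(12 + \left(26 - 17\right) - \frac{16}{25}\right) - 2404\right) = 4790 - \left(\left(12 + 9 - \frac{16}{25}\right) - 2404\right) = 4790 - \left(\frac{509}{25} - 2404\right) = 4790 - - \frac{59591}{25} = 4790 + \frac{59591}{25} = \frac{179341}{25}$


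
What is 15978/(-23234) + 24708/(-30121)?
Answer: -527669505/349915657 ≈ -1.5080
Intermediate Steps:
15978/(-23234) + 24708/(-30121) = 15978*(-1/23234) + 24708*(-1/30121) = -7989/11617 - 24708/30121 = -527669505/349915657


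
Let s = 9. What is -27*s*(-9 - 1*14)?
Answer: 5589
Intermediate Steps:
-27*s*(-9 - 1*14) = -27*9*(-9 - 1*14) = -243*(-9 - 14) = -243*(-23) = -1*(-5589) = 5589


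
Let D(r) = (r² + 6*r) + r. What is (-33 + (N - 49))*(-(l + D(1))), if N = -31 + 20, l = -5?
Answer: 279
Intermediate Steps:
D(r) = r² + 7*r
N = -11
(-33 + (N - 49))*(-(l + D(1))) = (-33 + (-11 - 49))*(-(-5 + 1*(7 + 1))) = (-33 - 60)*(-(-5 + 1*8)) = -(-93)*(-5 + 8) = -(-93)*3 = -93*(-3) = 279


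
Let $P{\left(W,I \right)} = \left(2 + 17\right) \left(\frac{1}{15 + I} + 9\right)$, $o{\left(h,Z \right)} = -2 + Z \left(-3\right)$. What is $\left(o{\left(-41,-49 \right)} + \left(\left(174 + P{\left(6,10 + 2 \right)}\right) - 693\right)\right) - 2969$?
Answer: $- \frac{85625}{27} \approx -3171.3$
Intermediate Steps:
$o{\left(h,Z \right)} = -2 - 3 Z$
$P{\left(W,I \right)} = 171 + \frac{19}{15 + I}$ ($P{\left(W,I \right)} = 19 \left(9 + \frac{1}{15 + I}\right) = 171 + \frac{19}{15 + I}$)
$\left(o{\left(-41,-49 \right)} + \left(\left(174 + P{\left(6,10 + 2 \right)}\right) - 693\right)\right) - 2969 = \left(\left(-2 - -147\right) - \left(519 - \frac{19 \left(136 + 9 \left(10 + 2\right)\right)}{15 + \left(10 + 2\right)}\right)\right) - 2969 = \left(\left(-2 + 147\right) - \left(519 - \frac{19 \left(136 + 9 \cdot 12\right)}{15 + 12}\right)\right) - 2969 = \left(145 - \left(519 - \frac{19 \left(136 + 108\right)}{27}\right)\right) - 2969 = \left(145 - \left(519 - \frac{4636}{27}\right)\right) - 2969 = \left(145 + \left(\left(174 + \frac{4636}{27}\right) - 693\right)\right) - 2969 = \left(145 + \left(\frac{9334}{27} - 693\right)\right) - 2969 = \left(145 - \frac{9377}{27}\right) - 2969 = - \frac{5462}{27} - 2969 = - \frac{85625}{27}$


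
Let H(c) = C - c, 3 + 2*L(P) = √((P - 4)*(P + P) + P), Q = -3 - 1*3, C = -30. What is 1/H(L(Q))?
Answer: -2/55 + 2*√114/3135 ≈ -0.029552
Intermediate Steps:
Q = -6 (Q = -3 - 3 = -6)
L(P) = -3/2 + √(P + 2*P*(-4 + P))/2 (L(P) = -3/2 + √((P - 4)*(P + P) + P)/2 = -3/2 + √((-4 + P)*(2*P) + P)/2 = -3/2 + √(2*P*(-4 + P) + P)/2 = -3/2 + √(P + 2*P*(-4 + P))/2)
H(c) = -30 - c
1/H(L(Q)) = 1/(-30 - (-3/2 + √(-6*(-7 + 2*(-6)))/2)) = 1/(-30 - (-3/2 + √(-6*(-7 - 12))/2)) = 1/(-30 - (-3/2 + √(-6*(-19))/2)) = 1/(-30 - (-3/2 + √114/2)) = 1/(-30 + (3/2 - √114/2)) = 1/(-57/2 - √114/2)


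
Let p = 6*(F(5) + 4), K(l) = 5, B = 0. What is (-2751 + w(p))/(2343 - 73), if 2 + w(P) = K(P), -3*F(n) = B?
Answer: -1374/1135 ≈ -1.2106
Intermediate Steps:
F(n) = 0 (F(n) = -⅓*0 = 0)
p = 24 (p = 6*(0 + 4) = 6*4 = 24)
w(P) = 3 (w(P) = -2 + 5 = 3)
(-2751 + w(p))/(2343 - 73) = (-2751 + 3)/(2343 - 73) = -2748/2270 = -2748*1/2270 = -1374/1135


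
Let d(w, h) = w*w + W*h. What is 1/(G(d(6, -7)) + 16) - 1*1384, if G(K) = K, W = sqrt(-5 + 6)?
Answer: -62279/45 ≈ -1384.0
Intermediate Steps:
W = 1 (W = sqrt(1) = 1)
d(w, h) = h + w**2 (d(w, h) = w*w + 1*h = w**2 + h = h + w**2)
1/(G(d(6, -7)) + 16) - 1*1384 = 1/((-7 + 6**2) + 16) - 1*1384 = 1/((-7 + 36) + 16) - 1384 = 1/(29 + 16) - 1384 = 1/45 - 1384 = -62279/45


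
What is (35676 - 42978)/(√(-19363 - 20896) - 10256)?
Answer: 24963104/35075265 + 2434*I*√40259/35075265 ≈ 0.7117 + 0.013924*I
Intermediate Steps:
(35676 - 42978)/(√(-19363 - 20896) - 10256) = -7302/(√(-40259) - 10256) = -7302/(I*√40259 - 10256) = -7302/(-10256 + I*√40259)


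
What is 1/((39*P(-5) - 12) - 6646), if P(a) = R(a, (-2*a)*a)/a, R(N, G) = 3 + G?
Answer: -5/31457 ≈ -0.00015895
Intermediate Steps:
P(a) = (3 - 2*a²)/a (P(a) = (3 + (-2*a)*a)/a = (3 - 2*a²)/a)
1/((39*P(-5) - 12) - 6646) = 1/((39*(-2*(-5) + 3/(-5)) - 12) - 6646) = 1/((39*(10 + 3*(-⅕)) - 12) - 6646) = 1/((39*(10 - ⅗) - 12) - 6646) = 1/((39*(47/5) - 12) - 6646) = 1/((1833/5 - 12) - 6646) = 1/(1773/5 - 6646) = 1/(-31457/5) = -5/31457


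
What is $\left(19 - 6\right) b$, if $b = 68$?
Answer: $884$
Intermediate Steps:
$\left(19 - 6\right) b = \left(19 - 6\right) 68 = 13 \cdot 68 = 884$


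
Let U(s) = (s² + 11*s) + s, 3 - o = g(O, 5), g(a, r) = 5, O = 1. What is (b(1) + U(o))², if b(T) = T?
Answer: 361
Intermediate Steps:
o = -2 (o = 3 - 1*5 = 3 - 5 = -2)
U(s) = s² + 12*s
(b(1) + U(o))² = (1 - 2*(12 - 2))² = (1 - 2*10)² = (1 - 20)² = (-19)² = 361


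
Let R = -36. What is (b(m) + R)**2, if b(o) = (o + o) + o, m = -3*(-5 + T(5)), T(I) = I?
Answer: 1296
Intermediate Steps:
m = 0 (m = -3*(-5 + 5) = -3*0 = 0)
b(o) = 3*o (b(o) = 2*o + o = 3*o)
(b(m) + R)**2 = (3*0 - 36)**2 = (0 - 36)**2 = (-36)**2 = 1296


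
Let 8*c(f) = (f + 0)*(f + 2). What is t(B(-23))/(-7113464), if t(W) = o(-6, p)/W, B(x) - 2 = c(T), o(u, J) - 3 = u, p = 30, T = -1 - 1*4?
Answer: 3/27564673 ≈ 1.0883e-7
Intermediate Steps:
T = -5 (T = -1 - 4 = -5)
o(u, J) = 3 + u
c(f) = f*(2 + f)/8 (c(f) = ((f + 0)*(f + 2))/8 = (f*(2 + f))/8 = f*(2 + f)/8)
B(x) = 31/8 (B(x) = 2 + (⅛)*(-5)*(2 - 5) = 2 + (⅛)*(-5)*(-3) = 2 + 15/8 = 31/8)
t(W) = -3/W (t(W) = (3 - 6)/W = -3/W)
t(B(-23))/(-7113464) = -3/31/8/(-7113464) = -3*8/31*(-1/7113464) = -24/31*(-1/7113464) = 3/27564673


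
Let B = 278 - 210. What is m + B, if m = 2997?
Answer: 3065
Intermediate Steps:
B = 68
m + B = 2997 + 68 = 3065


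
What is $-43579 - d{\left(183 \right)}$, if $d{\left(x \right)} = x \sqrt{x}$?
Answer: $-43579 - 183 \sqrt{183} \approx -46055.0$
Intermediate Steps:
$d{\left(x \right)} = x^{\frac{3}{2}}$
$-43579 - d{\left(183 \right)} = -43579 - 183^{\frac{3}{2}} = -43579 - 183 \sqrt{183}$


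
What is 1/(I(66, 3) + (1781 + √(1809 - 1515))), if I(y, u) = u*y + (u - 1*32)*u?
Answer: 946/1789685 - 7*√6/3579370 ≈ 0.00052379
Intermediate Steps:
I(y, u) = u*y + u*(-32 + u) (I(y, u) = u*y + (u - 32)*u = u*y + (-32 + u)*u = u*y + u*(-32 + u))
1/(I(66, 3) + (1781 + √(1809 - 1515))) = 1/(3*(-32 + 3 + 66) + (1781 + √(1809 - 1515))) = 1/(3*37 + (1781 + √294)) = 1/(111 + (1781 + 7*√6)) = 1/(1892 + 7*√6)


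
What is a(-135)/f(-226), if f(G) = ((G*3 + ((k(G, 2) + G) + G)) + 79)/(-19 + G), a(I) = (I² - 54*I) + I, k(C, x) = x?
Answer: 6218100/1049 ≈ 5927.6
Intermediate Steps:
a(I) = I² - 53*I
f(G) = (81 + 5*G)/(-19 + G) (f(G) = ((G*3 + ((2 + G) + G)) + 79)/(-19 + G) = ((3*G + (2 + 2*G)) + 79)/(-19 + G) = ((2 + 5*G) + 79)/(-19 + G) = (81 + 5*G)/(-19 + G))
a(-135)/f(-226) = (-135*(-53 - 135))/(((81 + 5*(-226))/(-19 - 226))) = (-135*(-188))/(((81 - 1130)/(-245))) = 25380/((-1/245*(-1049))) = 25380/(1049/245) = 25380*(245/1049) = 6218100/1049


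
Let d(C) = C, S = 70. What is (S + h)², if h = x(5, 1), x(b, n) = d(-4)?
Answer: 4356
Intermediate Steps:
x(b, n) = -4
h = -4
(S + h)² = (70 - 4)² = 66² = 4356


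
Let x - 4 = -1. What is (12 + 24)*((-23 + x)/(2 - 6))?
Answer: 180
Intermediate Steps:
x = 3 (x = 4 - 1 = 3)
(12 + 24)*((-23 + x)/(2 - 6)) = (12 + 24)*((-23 + 3)/(2 - 6)) = 36*(-20/(-4)) = 36*(-20*(-1/4)) = 36*5 = 180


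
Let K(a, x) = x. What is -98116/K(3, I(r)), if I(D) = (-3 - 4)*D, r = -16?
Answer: -24529/28 ≈ -876.04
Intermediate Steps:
I(D) = -7*D
-98116/K(3, I(r)) = -98116/((-7*(-16))) = -98116/112 = -98116*1/112 = -24529/28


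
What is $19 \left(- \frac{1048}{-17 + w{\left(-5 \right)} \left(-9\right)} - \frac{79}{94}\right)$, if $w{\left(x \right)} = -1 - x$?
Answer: $\frac{1792175}{4982} \approx 359.73$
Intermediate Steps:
$19 \left(- \frac{1048}{-17 + w{\left(-5 \right)} \left(-9\right)} - \frac{79}{94}\right) = 19 \left(- \frac{1048}{-17 + \left(-1 - -5\right) \left(-9\right)} - \frac{79}{94}\right) = 19 \left(- \frac{1048}{-17 + \left(-1 + 5\right) \left(-9\right)} - \frac{79}{94}\right) = 19 \left(- \frac{1048}{-17 + 4 \left(-9\right)} - \frac{79}{94}\right) = 19 \left(- \frac{1048}{-17 - 36} - \frac{79}{94}\right) = 19 \left(- \frac{1048}{-53} - \frac{79}{94}\right) = 19 \left(\left(-1048\right) \left(- \frac{1}{53}\right) - \frac{79}{94}\right) = 19 \left(\frac{1048}{53} - \frac{79}{94}\right) = 19 \cdot \frac{94325}{4982} = \frac{1792175}{4982}$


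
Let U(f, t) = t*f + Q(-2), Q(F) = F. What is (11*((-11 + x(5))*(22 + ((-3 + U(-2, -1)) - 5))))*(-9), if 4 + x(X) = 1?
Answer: 19404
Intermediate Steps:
x(X) = -3 (x(X) = -4 + 1 = -3)
U(f, t) = -2 + f*t (U(f, t) = t*f - 2 = f*t - 2 = -2 + f*t)
(11*((-11 + x(5))*(22 + ((-3 + U(-2, -1)) - 5))))*(-9) = (11*((-11 - 3)*(22 + ((-3 + (-2 - 2*(-1))) - 5))))*(-9) = (11*(-14*(22 + ((-3 + (-2 + 2)) - 5))))*(-9) = (11*(-14*(22 + ((-3 + 0) - 5))))*(-9) = (11*(-14*(22 + (-3 - 5))))*(-9) = (11*(-14*(22 - 8)))*(-9) = (11*(-14*14))*(-9) = (11*(-196))*(-9) = -2156*(-9) = 19404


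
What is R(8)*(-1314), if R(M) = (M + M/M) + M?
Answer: -22338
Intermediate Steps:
R(M) = 1 + 2*M (R(M) = (M + 1) + M = (1 + M) + M = 1 + 2*M)
R(8)*(-1314) = (1 + 2*8)*(-1314) = (1 + 16)*(-1314) = 17*(-1314) = -22338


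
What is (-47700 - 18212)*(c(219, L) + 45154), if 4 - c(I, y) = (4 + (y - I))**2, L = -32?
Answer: 1044771112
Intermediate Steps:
c(I, y) = 4 - (4 + y - I)**2 (c(I, y) = 4 - (4 + (y - I))**2 = 4 - (4 + y - I)**2)
(-47700 - 18212)*(c(219, L) + 45154) = (-47700 - 18212)*((4 - (4 - 32 - 1*219)**2) + 45154) = -65912*((4 - (4 - 32 - 219)**2) + 45154) = -65912*((4 - 1*(-247)**2) + 45154) = -65912*((4 - 1*61009) + 45154) = -65912*((4 - 61009) + 45154) = -65912*(-61005 + 45154) = -65912*(-15851) = 1044771112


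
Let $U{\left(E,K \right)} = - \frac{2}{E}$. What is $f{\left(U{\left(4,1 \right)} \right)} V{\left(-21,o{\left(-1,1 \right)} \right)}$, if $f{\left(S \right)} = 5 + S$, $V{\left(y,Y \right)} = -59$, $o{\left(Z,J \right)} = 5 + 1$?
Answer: $- \frac{531}{2} \approx -265.5$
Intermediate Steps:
$o{\left(Z,J \right)} = 6$
$f{\left(U{\left(4,1 \right)} \right)} V{\left(-21,o{\left(-1,1 \right)} \right)} = \left(5 - \frac{2}{4}\right) \left(-59\right) = \left(5 - \frac{1}{2}\right) \left(-59\right) = \frac{9}{2} \left(-59\right) = - \frac{531}{2}$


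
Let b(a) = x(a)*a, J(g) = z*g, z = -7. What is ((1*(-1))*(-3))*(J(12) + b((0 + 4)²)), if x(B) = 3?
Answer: -108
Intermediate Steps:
J(g) = -7*g
b(a) = 3*a
((1*(-1))*(-3))*(J(12) + b((0 + 4)²)) = ((1*(-1))*(-3))*(-7*12 + 3*(0 + 4)²) = (-1*(-3))*(-84 + 3*4²) = 3*(-84 + 3*16) = 3*(-84 + 48) = 3*(-36) = -108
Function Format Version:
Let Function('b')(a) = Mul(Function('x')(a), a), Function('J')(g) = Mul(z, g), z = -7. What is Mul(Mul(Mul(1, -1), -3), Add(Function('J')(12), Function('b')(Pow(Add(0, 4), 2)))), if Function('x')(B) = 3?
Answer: -108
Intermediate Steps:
Function('J')(g) = Mul(-7, g)
Function('b')(a) = Mul(3, a)
Mul(Mul(Mul(1, -1), -3), Add(Function('J')(12), Function('b')(Pow(Add(0, 4), 2)))) = Mul(Mul(Mul(1, -1), -3), Add(Mul(-7, 12), Mul(3, Pow(Add(0, 4), 2)))) = Mul(Mul(-1, -3), Add(-84, Mul(3, Pow(4, 2)))) = Mul(3, Add(-84, Mul(3, 16))) = Mul(3, Add(-84, 48)) = Mul(3, -36) = -108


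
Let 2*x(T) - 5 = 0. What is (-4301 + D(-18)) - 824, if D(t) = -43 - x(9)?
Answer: -10341/2 ≈ -5170.5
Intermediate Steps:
x(T) = 5/2 (x(T) = 5/2 + (½)*0 = 5/2 + 0 = 5/2)
D(t) = -91/2 (D(t) = -43 - 1*5/2 = -43 - 5/2 = -91/2)
(-4301 + D(-18)) - 824 = (-4301 - 91/2) - 824 = -8693/2 - 824 = -10341/2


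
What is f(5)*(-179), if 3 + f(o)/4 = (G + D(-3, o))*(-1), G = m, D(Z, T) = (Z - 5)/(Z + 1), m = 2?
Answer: 6444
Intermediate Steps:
D(Z, T) = (-5 + Z)/(1 + Z)
G = 2
f(o) = -36 (f(o) = -12 + 4*((2 + (-5 - 3)/(1 - 3))*(-1)) = -12 + 4*((2 - 8/(-2))*(-1)) = -12 + 4*((2 - ½*(-8))*(-1)) = -12 + 4*((2 + 4)*(-1)) = -12 + 4*(6*(-1)) = -12 + 4*(-6) = -12 - 24 = -36)
f(5)*(-179) = -36*(-179) = 6444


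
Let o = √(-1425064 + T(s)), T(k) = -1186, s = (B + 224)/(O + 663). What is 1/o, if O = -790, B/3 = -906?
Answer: -I*√2282/57050 ≈ -0.00083734*I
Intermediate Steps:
B = -2718 (B = 3*(-906) = -2718)
s = 2494/127 (s = (-2718 + 224)/(-790 + 663) = -2494/(-127) = -2494*(-1/127) = 2494/127 ≈ 19.638)
o = 25*I*√2282 (o = √(-1425064 - 1186) = √(-1426250) = 25*I*√2282 ≈ 1194.3*I)
1/o = 1/(25*I*√2282) = -I*√2282/57050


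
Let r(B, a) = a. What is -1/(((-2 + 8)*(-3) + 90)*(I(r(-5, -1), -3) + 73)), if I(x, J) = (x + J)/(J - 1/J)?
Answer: -1/5364 ≈ -0.00018643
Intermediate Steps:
I(x, J) = (J + x)/(J - 1/J)
-1/(((-2 + 8)*(-3) + 90)*(I(r(-5, -1), -3) + 73)) = -1/(((-2 + 8)*(-3) + 90)*(-3*(-3 - 1)/(-1 + (-3)²) + 73)) = -1/((6*(-3) + 90)*(-3*(-4)/(-1 + 9) + 73)) = -1/((-18 + 90)*(-3*(-4)/8 + 73)) = -1/(72*(-3*⅛*(-4) + 73)) = -1/(72*(3/2 + 73)) = -1/(72*(149/2)) = -1/5364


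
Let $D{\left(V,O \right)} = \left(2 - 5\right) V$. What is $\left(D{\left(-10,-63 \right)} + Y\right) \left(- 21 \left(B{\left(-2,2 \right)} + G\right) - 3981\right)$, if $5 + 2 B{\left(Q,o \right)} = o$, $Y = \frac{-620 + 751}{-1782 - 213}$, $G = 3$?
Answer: $- \frac{31949665}{266} \approx -1.2011 \cdot 10^{5}$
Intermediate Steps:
$Y = - \frac{131}{1995}$ ($Y = \frac{131}{-1995} = 131 \left(- \frac{1}{1995}\right) = - \frac{131}{1995} \approx -0.065664$)
$B{\left(Q,o \right)} = - \frac{5}{2} + \frac{o}{2}$
$D{\left(V,O \right)} = - 3 V$
$\left(D{\left(-10,-63 \right)} + Y\right) \left(- 21 \left(B{\left(-2,2 \right)} + G\right) - 3981\right) = \left(\left(-3\right) \left(-10\right) - \frac{131}{1995}\right) \left(- 21 \left(\left(- \frac{5}{2} + \frac{1}{2} \cdot 2\right) + 3\right) - 3981\right) = \left(30 - \frac{131}{1995}\right) \left(- 21 \left(\left(- \frac{5}{2} + 1\right) + 3\right) - 3981\right) = \frac{59719 \left(- 21 \left(- \frac{3}{2} + 3\right) - 3981\right)}{1995} = \frac{59719 \left(\left(-21\right) \frac{3}{2} - 3981\right)}{1995} = \frac{59719 \left(- \frac{63}{2} - 3981\right)}{1995} = \frac{59719}{1995} \left(- \frac{8025}{2}\right) = - \frac{31949665}{266}$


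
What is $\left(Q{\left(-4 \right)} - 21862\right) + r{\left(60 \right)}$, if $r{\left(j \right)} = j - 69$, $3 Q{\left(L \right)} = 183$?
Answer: $-21810$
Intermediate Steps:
$Q{\left(L \right)} = 61$ ($Q{\left(L \right)} = \frac{1}{3} \cdot 183 = 61$)
$r{\left(j \right)} = -69 + j$ ($r{\left(j \right)} = j - 69 = -69 + j$)
$\left(Q{\left(-4 \right)} - 21862\right) + r{\left(60 \right)} = \left(61 - 21862\right) + \left(-69 + 60\right) = \left(61 - 21862\right) - 9 = -21801 - 9 = -21810$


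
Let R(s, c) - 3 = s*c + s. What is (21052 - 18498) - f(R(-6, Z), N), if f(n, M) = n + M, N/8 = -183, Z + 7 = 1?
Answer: 3985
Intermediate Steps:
Z = -6 (Z = -7 + 1 = -6)
N = -1464 (N = 8*(-183) = -1464)
R(s, c) = 3 + s + c*s (R(s, c) = 3 + (s*c + s) = 3 + (c*s + s) = 3 + (s + c*s) = 3 + s + c*s)
f(n, M) = M + n
(21052 - 18498) - f(R(-6, Z), N) = (21052 - 18498) - (-1464 + (3 - 6 - 6*(-6))) = 2554 - (-1464 + (3 - 6 + 36)) = 2554 - (-1464 + 33) = 2554 - 1*(-1431) = 2554 + 1431 = 3985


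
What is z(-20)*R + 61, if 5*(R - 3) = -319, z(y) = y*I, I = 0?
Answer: 61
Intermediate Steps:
z(y) = 0 (z(y) = y*0 = 0)
R = -304/5 (R = 3 + (1/5)*(-319) = 3 - 319/5 = -304/5 ≈ -60.800)
z(-20)*R + 61 = 0*(-304/5) + 61 = 0 + 61 = 61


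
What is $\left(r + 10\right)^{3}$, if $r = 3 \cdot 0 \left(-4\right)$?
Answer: $1000$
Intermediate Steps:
$r = 0$ ($r = 0 \left(-4\right) = 0$)
$\left(r + 10\right)^{3} = \left(0 + 10\right)^{3} = 10^{3} = 1000$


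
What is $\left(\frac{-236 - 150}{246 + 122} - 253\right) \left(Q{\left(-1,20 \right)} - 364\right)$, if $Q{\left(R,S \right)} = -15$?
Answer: $\frac{17716355}{184} \approx 96285.0$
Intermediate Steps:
$\left(\frac{-236 - 150}{246 + 122} - 253\right) \left(Q{\left(-1,20 \right)} - 364\right) = \left(\frac{-236 - 150}{246 + 122} - 253\right) \left(-15 - 364\right) = \left(- \frac{386}{368} - 253\right) \left(-15 - 364\right) = \left(\left(-386\right) \frac{1}{368} - 253\right) \left(-379\right) = \left(- \frac{193}{184} - 253\right) \left(-379\right) = \left(- \frac{46745}{184}\right) \left(-379\right) = \frac{17716355}{184}$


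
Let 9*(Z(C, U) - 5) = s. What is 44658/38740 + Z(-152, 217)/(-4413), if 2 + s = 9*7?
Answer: 884787673/769318290 ≈ 1.1501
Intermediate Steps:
s = 61 (s = -2 + 9*7 = -2 + 63 = 61)
Z(C, U) = 106/9 (Z(C, U) = 5 + (1/9)*61 = 5 + 61/9 = 106/9)
44658/38740 + Z(-152, 217)/(-4413) = 44658/38740 + (106/9)/(-4413) = 44658*(1/38740) + (106/9)*(-1/4413) = 22329/19370 - 106/39717 = 884787673/769318290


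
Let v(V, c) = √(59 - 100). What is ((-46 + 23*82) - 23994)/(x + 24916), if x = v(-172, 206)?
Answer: -551989064/620807097 + 22154*I*√41/620807097 ≈ -0.88915 + 0.0002285*I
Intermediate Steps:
v(V, c) = I*√41 (v(V, c) = √(-41) = I*√41)
x = I*√41 ≈ 6.4031*I
((-46 + 23*82) - 23994)/(x + 24916) = ((-46 + 23*82) - 23994)/(I*√41 + 24916) = ((-46 + 1886) - 23994)/(24916 + I*√41) = (1840 - 23994)/(24916 + I*√41) = -22154/(24916 + I*√41)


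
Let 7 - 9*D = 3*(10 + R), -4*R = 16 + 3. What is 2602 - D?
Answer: 93707/36 ≈ 2603.0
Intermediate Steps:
R = -19/4 (R = -(16 + 3)/4 = -¼*19 = -19/4 ≈ -4.7500)
D = -35/36 (D = 7/9 - (10 - 19/4)/3 = 7/9 - 21/(3*4) = 7/9 - ⅑*63/4 = 7/9 - 7/4 = -35/36 ≈ -0.97222)
2602 - D = 2602 - 1*(-35/36) = 2602 + 35/36 = 93707/36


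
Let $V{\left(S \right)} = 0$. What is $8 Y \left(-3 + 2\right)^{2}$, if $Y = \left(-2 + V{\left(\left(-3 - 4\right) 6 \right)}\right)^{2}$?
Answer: $32$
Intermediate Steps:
$Y = 4$ ($Y = \left(-2 + 0\right)^{2} = \left(-2\right)^{2} = 4$)
$8 Y \left(-3 + 2\right)^{2} = 8 \cdot 4 \left(-3 + 2\right)^{2} = 32 \left(-1\right)^{2} = 32 \cdot 1 = 32$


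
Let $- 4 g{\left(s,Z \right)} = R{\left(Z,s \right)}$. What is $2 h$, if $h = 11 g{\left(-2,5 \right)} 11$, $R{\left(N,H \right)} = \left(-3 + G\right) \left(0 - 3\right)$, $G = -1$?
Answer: $-726$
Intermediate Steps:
$R{\left(N,H \right)} = 12$ ($R{\left(N,H \right)} = \left(-3 - 1\right) \left(0 - 3\right) = \left(-4\right) \left(-3\right) = 12$)
$g{\left(s,Z \right)} = -3$ ($g{\left(s,Z \right)} = \left(- \frac{1}{4}\right) 12 = -3$)
$h = -363$ ($h = 11 \left(-3\right) 11 = \left(-33\right) 11 = -363$)
$2 h = 2 \left(-363\right) = -726$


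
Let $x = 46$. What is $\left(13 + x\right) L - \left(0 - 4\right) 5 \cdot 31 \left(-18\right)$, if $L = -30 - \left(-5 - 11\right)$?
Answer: $-11986$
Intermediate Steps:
$L = -14$ ($L = -30 - -16 = -30 + 16 = -14$)
$\left(13 + x\right) L - \left(0 - 4\right) 5 \cdot 31 \left(-18\right) = \left(13 + 46\right) \left(-14\right) - \left(0 - 4\right) 5 \cdot 31 \left(-18\right) = 59 \left(-14\right) - \left(-4\right) 5 \cdot 31 \left(-18\right) = -826 - \left(-20\right) 31 \left(-18\right) = -826 - \left(-620\right) \left(-18\right) = -826 - 11160 = -11986$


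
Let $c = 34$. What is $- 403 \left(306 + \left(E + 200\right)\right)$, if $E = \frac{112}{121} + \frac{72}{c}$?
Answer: $- \frac{421982106}{2057} \approx -2.0514 \cdot 10^{5}$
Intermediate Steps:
$E = \frac{6260}{2057}$ ($E = \frac{112}{121} + \frac{72}{34} = 112 \cdot \frac{1}{121} + 72 \cdot \frac{1}{34} = \frac{112}{121} + \frac{36}{17} = \frac{6260}{2057} \approx 3.0433$)
$- 403 \left(306 + \left(E + 200\right)\right) = - 403 \left(306 + \left(\frac{6260}{2057} + 200\right)\right) = - 403 \left(306 + \frac{417660}{2057}\right) = \left(-403\right) \frac{1047102}{2057} = - \frac{421982106}{2057}$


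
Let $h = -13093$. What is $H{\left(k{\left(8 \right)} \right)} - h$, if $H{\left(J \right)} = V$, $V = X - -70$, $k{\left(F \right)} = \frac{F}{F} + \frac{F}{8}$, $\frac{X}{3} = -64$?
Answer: $12971$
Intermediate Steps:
$X = -192$ ($X = 3 \left(-64\right) = -192$)
$k{\left(F \right)} = 1 + \frac{F}{8}$ ($k{\left(F \right)} = 1 + F \frac{1}{8} = 1 + \frac{F}{8}$)
$V = -122$ ($V = -192 - -70 = -192 + 70 = -122$)
$H{\left(J \right)} = -122$
$H{\left(k{\left(8 \right)} \right)} - h = -122 - -13093 = -122 + 13093 = 12971$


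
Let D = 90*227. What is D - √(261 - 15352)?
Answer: 20430 - I*√15091 ≈ 20430.0 - 122.85*I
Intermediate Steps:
D = 20430
D - √(261 - 15352) = 20430 - √(261 - 15352) = 20430 - √(-15091) = 20430 - I*√15091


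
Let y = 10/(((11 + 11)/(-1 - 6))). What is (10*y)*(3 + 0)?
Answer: -1050/11 ≈ -95.455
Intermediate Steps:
y = -35/11 (y = 10/((22/(-7))) = 10/((22*(-⅐))) = 10/(-22/7) = 10*(-7/22) = -35/11 ≈ -3.1818)
(10*y)*(3 + 0) = (10*(-35/11))*(3 + 0) = -350/11*3 = -1050/11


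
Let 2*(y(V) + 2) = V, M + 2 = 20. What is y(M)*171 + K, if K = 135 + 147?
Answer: 1479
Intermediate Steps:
M = 18 (M = -2 + 20 = 18)
y(V) = -2 + V/2
K = 282
y(M)*171 + K = (-2 + (1/2)*18)*171 + 282 = (-2 + 9)*171 + 282 = 7*171 + 282 = 1197 + 282 = 1479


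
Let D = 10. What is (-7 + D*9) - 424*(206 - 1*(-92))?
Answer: -126269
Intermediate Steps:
(-7 + D*9) - 424*(206 - 1*(-92)) = (-7 + 10*9) - 424*(206 - 1*(-92)) = (-7 + 90) - 424*(206 + 92) = 83 - 424*298 = 83 - 126352 = -126269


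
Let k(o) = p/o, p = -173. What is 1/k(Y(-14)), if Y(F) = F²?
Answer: -196/173 ≈ -1.1329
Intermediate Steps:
k(o) = -173/o
1/k(Y(-14)) = 1/(-173/((-14)²)) = 1/(-173/196) = -196/173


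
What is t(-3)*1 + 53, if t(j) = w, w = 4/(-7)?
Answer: 367/7 ≈ 52.429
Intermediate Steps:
w = -4/7 (w = 4*(-1/7) = -4/7 ≈ -0.57143)
t(j) = -4/7
t(-3)*1 + 53 = -4/7*1 + 53 = -4/7 + 53 = 367/7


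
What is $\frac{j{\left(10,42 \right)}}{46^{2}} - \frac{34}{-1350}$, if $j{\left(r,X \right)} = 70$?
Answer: $\frac{41611}{714150} \approx 0.058266$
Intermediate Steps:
$\frac{j{\left(10,42 \right)}}{46^{2}} - \frac{34}{-1350} = \frac{70}{46^{2}} - \frac{34}{-1350} = \frac{70}{2116} - - \frac{17}{675} = 70 \cdot \frac{1}{2116} + \frac{17}{675} = \frac{35}{1058} + \frac{17}{675} = \frac{41611}{714150}$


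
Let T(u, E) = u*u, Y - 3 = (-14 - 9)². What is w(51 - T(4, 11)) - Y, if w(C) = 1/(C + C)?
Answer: -37239/70 ≈ -531.99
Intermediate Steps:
Y = 532 (Y = 3 + (-14 - 9)² = 3 + (-23)² = 3 + 529 = 532)
T(u, E) = u²
w(C) = 1/(2*C)
w(51 - T(4, 11)) - Y = 1/(2*(51 - 1*4²)) - 1*532 = 1/(2*(51 - 1*16)) - 532 = 1/(2*(51 - 16)) - 532 = (½)/35 - 532 = (½)*(1/35) - 532 = 1/70 - 532 = -37239/70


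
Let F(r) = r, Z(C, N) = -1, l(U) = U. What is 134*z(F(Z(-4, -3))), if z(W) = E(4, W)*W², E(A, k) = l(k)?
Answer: -134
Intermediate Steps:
E(A, k) = k
z(W) = W³ (z(W) = W*W² = W³)
134*z(F(Z(-4, -3))) = 134*(-1)³ = 134*(-1) = -134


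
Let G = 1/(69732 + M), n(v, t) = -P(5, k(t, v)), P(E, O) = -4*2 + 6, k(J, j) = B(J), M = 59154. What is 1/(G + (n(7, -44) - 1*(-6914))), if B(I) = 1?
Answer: 128886/891375577 ≈ 0.00014459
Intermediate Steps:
k(J, j) = 1
P(E, O) = -2 (P(E, O) = -8 + 6 = -2)
n(v, t) = 2 (n(v, t) = -1*(-2) = 2)
G = 1/128886 (G = 1/(69732 + 59154) = 1/128886 ≈ 7.7588e-6)
1/(G + (n(7, -44) - 1*(-6914))) = 1/(1/128886 + (2 - 1*(-6914))) = 1/(1/128886 + (2 + 6914)) = 1/(1/128886 + 6916) = 1/(891375577/128886) = 128886/891375577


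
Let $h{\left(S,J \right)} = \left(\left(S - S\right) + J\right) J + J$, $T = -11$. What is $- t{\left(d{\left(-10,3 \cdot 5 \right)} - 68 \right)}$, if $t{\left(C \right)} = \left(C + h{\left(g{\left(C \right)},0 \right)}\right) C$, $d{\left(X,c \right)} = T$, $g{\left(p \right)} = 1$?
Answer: $-6241$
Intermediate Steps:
$h{\left(S,J \right)} = J + J^{2}$ ($h{\left(S,J \right)} = \left(0 + J\right) J + J = J J + J = J^{2} + J = J + J^{2}$)
$d{\left(X,c \right)} = -11$
$t{\left(C \right)} = C^{2}$ ($t{\left(C \right)} = \left(C + 0 \left(1 + 0\right)\right) C = \left(C + 0 \cdot 1\right) C = \left(C + 0\right) C = C C = C^{2}$)
$- t{\left(d{\left(-10,3 \cdot 5 \right)} - 68 \right)} = - \left(-11 - 68\right)^{2} = - \left(-79\right)^{2} = \left(-1\right) 6241 = -6241$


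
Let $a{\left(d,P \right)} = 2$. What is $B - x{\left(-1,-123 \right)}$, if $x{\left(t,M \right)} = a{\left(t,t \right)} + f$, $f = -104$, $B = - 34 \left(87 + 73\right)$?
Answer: $-5338$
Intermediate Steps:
$B = -5440$ ($B = \left(-34\right) 160 = -5440$)
$x{\left(t,M \right)} = -102$ ($x{\left(t,M \right)} = 2 - 104 = -102$)
$B - x{\left(-1,-123 \right)} = -5440 - -102 = -5440 + 102 = -5338$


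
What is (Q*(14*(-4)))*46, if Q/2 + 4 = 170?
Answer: -855232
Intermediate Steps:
Q = 332 (Q = -8 + 2*170 = -8 + 340 = 332)
(Q*(14*(-4)))*46 = (332*(14*(-4)))*46 = (332*(-56))*46 = -18592*46 = -855232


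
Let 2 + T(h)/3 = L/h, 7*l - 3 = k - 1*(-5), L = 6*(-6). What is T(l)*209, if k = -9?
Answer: 156750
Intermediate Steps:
L = -36
l = -1/7 (l = 3/7 + (-9 - 1*(-5))/7 = 3/7 + (-9 + 5)/7 = 3/7 + (1/7)*(-4) = 3/7 - 4/7 = -1/7 ≈ -0.14286)
T(h) = -6 - 108/h (T(h) = -6 + 3*(-36/h) = -6 - 108/h)
T(l)*209 = (-6 - 108/(-1/7))*209 = (-6 - 108*(-7))*209 = (-6 + 756)*209 = 750*209 = 156750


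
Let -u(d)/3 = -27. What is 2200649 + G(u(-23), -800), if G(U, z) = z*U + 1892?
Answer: 2137741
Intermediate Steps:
u(d) = 81 (u(d) = -3*(-27) = 81)
G(U, z) = 1892 + U*z (G(U, z) = U*z + 1892 = 1892 + U*z)
2200649 + G(u(-23), -800) = 2200649 + (1892 + 81*(-800)) = 2200649 + (1892 - 64800) = 2200649 - 62908 = 2137741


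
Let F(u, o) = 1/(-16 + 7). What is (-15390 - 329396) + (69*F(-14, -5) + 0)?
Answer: -1034381/3 ≈ -3.4479e+5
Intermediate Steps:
F(u, o) = -⅑ (F(u, o) = 1/(-9) = -⅑)
(-15390 - 329396) + (69*F(-14, -5) + 0) = (-15390 - 329396) + (69*(-⅑) + 0) = -344786 + (-23/3 + 0) = -344786 - 23/3 = -1034381/3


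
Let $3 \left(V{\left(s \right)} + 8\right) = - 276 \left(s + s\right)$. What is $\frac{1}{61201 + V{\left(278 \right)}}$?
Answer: $\frac{1}{10041} \approx 9.9592 \cdot 10^{-5}$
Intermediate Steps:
$V{\left(s \right)} = -8 - 184 s$ ($V{\left(s \right)} = -8 + \frac{\left(-276\right) \left(s + s\right)}{3} = -8 + \frac{\left(-276\right) 2 s}{3} = -8 + \frac{\left(-552\right) s}{3} = -8 - 184 s$)
$\frac{1}{61201 + V{\left(278 \right)}} = \frac{1}{61201 - 51160} = \frac{1}{10041}$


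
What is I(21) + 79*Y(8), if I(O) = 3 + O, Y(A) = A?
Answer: 656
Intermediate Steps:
I(21) + 79*Y(8) = (3 + 21) + 79*8 = 24 + 632 = 656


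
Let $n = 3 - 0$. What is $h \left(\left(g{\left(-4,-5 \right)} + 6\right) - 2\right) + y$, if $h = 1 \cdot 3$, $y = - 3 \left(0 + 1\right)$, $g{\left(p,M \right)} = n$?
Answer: $18$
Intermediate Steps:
$n = 3$ ($n = 3 + 0 = 3$)
$g{\left(p,M \right)} = 3$
$y = -3$ ($y = \left(-3\right) 1 = -3$)
$h = 3$
$h \left(\left(g{\left(-4,-5 \right)} + 6\right) - 2\right) + y = 3 \left(\left(3 + 6\right) - 2\right) - 3 = 3 \left(9 - 2\right) - 3 = 3 \cdot 7 - 3 = 21 - 3 = 18$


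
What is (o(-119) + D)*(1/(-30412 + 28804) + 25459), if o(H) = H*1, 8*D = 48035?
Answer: 1927487196893/12864 ≈ 1.4984e+8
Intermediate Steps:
D = 48035/8 (D = (1/8)*48035 = 48035/8 ≈ 6004.4)
o(H) = H
(o(-119) + D)*(1/(-30412 + 28804) + 25459) = (-119 + 48035/8)*(1/(-30412 + 28804) + 25459) = 47083*(1/(-1608) + 25459)/8 = 47083*(-1/1608 + 25459)/8 = (47083/8)*(40938071/1608) = 1927487196893/12864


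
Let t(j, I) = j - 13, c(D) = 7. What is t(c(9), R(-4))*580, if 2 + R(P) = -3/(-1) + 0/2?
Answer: -3480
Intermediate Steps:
R(P) = 1 (R(P) = -2 + (-3/(-1) + 0/2) = -2 + (-3*(-1) + 0*(1/2)) = -2 + (3 + 0) = -2 + 3 = 1)
t(j, I) = -13 + j
t(c(9), R(-4))*580 = (-13 + 7)*580 = -6*580 = -3480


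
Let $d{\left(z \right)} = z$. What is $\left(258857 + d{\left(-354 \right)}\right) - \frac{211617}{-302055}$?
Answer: $\frac{26027445094}{100685} \approx 2.585 \cdot 10^{5}$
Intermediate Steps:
$\left(258857 + d{\left(-354 \right)}\right) - \frac{211617}{-302055} = \left(258857 - 354\right) - \frac{211617}{-302055} = 258503 - - \frac{70539}{100685} = 258503 + \frac{70539}{100685} = \frac{26027445094}{100685}$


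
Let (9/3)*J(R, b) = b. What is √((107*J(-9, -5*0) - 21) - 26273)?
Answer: I*√26294 ≈ 162.15*I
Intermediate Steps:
J(R, b) = b/3
√((107*J(-9, -5*0) - 21) - 26273) = √((107*((-5*0)/3) - 21) - 26273) = √((107*((⅓)*0) - 21) - 26273) = √((107*0 - 21) - 26273) = √((0 - 21) - 26273) = √(-21 - 26273) = √(-26294) = I*√26294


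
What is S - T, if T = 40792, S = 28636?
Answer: -12156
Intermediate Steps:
S - T = 28636 - 1*40792 = 28636 - 40792 = -12156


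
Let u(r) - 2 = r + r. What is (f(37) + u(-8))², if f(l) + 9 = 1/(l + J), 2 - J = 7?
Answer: 540225/1024 ≈ 527.56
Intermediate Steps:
J = -5 (J = 2 - 1*7 = 2 - 7 = -5)
u(r) = 2 + 2*r (u(r) = 2 + (r + r) = 2 + 2*r)
f(l) = -9 + 1/(-5 + l) (f(l) = -9 + 1/(l - 5) = -9 + 1/(-5 + l))
(f(37) + u(-8))² = ((46 - 9*37)/(-5 + 37) + (2 + 2*(-8)))² = ((46 - 333)/32 + (2 - 16))² = ((1/32)*(-287) - 14)² = (-287/32 - 14)² = (-735/32)² = 540225/1024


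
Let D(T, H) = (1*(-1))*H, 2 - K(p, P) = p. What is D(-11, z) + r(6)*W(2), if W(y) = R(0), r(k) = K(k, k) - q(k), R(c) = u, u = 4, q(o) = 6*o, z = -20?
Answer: -140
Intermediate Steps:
K(p, P) = 2 - p
D(T, H) = -H
R(c) = 4
r(k) = 2 - 7*k (r(k) = (2 - k) - 6*k = 2 - 7*k)
W(y) = 4
D(-11, z) + r(6)*W(2) = -1*(-20) + (2 - 7*6)*4 = 20 + (2 - 42)*4 = 20 - 40*4 = 20 - 160 = -140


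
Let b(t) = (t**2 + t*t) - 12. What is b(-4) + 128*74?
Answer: 9492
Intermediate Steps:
b(t) = -12 + 2*t**2 (b(t) = (t**2 + t**2) - 12 = 2*t**2 - 12 = -12 + 2*t**2)
b(-4) + 128*74 = (-12 + 2*(-4)**2) + 128*74 = (-12 + 2*16) + 9472 = (-12 + 32) + 9472 = 20 + 9472 = 9492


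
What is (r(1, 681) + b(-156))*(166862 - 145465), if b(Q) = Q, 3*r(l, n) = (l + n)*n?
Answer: 3309217226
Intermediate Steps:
r(l, n) = n*(l + n)/3 (r(l, n) = ((l + n)*n)/3 = (n*(l + n))/3 = n*(l + n)/3)
(r(1, 681) + b(-156))*(166862 - 145465) = ((⅓)*681*(1 + 681) - 156)*(166862 - 145465) = ((⅓)*681*682 - 156)*21397 = (154814 - 156)*21397 = 154658*21397 = 3309217226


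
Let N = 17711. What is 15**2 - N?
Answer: -17486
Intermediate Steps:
15**2 - N = 15**2 - 1*17711 = 225 - 17711 = -17486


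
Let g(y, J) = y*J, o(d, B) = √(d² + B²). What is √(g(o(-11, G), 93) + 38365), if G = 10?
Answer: √(38365 + 93*√221) ≈ 199.37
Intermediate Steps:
o(d, B) = √(B² + d²)
g(y, J) = J*y
√(g(o(-11, G), 93) + 38365) = √(93*√(10² + (-11)²) + 38365) = √(93*√(100 + 121) + 38365) = √(93*√221 + 38365) = √(38365 + 93*√221)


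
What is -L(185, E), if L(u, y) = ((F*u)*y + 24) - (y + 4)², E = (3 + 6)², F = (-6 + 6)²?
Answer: 7201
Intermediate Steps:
F = 0 (F = 0² = 0)
E = 81 (E = 9² = 81)
L(u, y) = 24 - (4 + y)² (L(u, y) = ((0*u)*y + 24) - (y + 4)² = (0*y + 24) - (4 + y)² = (0 + 24) - (4 + y)² = 24 - (4 + y)²)
-L(185, E) = -(24 - (4 + 81)²) = -(24 - 1*85²) = -(24 - 1*7225) = -(24 - 7225) = -1*(-7201) = 7201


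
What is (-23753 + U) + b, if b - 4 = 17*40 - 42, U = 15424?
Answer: -7687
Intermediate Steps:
b = 642 (b = 4 + (17*40 - 42) = 4 + (680 - 42) = 4 + 638 = 642)
(-23753 + U) + b = (-23753 + 15424) + 642 = -8329 + 642 = -7687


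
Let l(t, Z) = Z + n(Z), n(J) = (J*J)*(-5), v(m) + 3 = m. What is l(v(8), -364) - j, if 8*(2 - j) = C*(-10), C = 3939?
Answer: -2671079/4 ≈ -6.6777e+5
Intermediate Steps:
v(m) = -3 + m
n(J) = -5*J² (n(J) = J²*(-5) = -5*J²)
l(t, Z) = Z - 5*Z²
j = 19703/4 (j = 2 - 3939*(-10)/8 = 2 - ⅛*(-39390) = 2 + 19695/4 = 19703/4 ≈ 4925.8)
l(v(8), -364) - j = -364*(1 - 5*(-364)) - 1*19703/4 = -364*(1 + 1820) - 19703/4 = -364*1821 - 19703/4 = -662844 - 19703/4 = -2671079/4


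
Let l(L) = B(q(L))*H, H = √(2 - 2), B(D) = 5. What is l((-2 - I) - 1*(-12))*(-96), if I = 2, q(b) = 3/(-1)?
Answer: 0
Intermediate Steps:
q(b) = -3 (q(b) = 3*(-1) = -3)
H = 0 (H = √0 = 0)
l(L) = 0 (l(L) = 5*0 = 0)
l((-2 - I) - 1*(-12))*(-96) = 0*(-96) = 0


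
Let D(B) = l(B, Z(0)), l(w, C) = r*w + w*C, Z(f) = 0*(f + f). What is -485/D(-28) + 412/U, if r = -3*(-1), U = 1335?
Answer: 75787/12460 ≈ 6.0824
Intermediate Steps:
r = 3
Z(f) = 0 (Z(f) = 0*(2*f) = 0)
l(w, C) = 3*w + C*w (l(w, C) = 3*w + w*C = 3*w + C*w)
D(B) = 3*B (D(B) = B*(3 + 0) = B*3 = 3*B)
-485/D(-28) + 412/U = -485/(3*(-28)) + 412/1335 = -485/(-84) + 412*(1/1335) = -485*(-1/84) + 412/1335 = 485/84 + 412/1335 = 75787/12460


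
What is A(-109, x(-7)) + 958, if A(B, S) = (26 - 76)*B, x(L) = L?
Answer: 6408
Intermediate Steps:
A(B, S) = -50*B
A(-109, x(-7)) + 958 = -50*(-109) + 958 = 5450 + 958 = 6408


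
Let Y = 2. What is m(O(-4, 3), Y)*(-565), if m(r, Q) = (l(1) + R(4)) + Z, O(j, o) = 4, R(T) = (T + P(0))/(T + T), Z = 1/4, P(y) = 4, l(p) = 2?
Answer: -7345/4 ≈ -1836.3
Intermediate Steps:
Z = ¼ ≈ 0.25000
R(T) = (4 + T)/(2*T) (R(T) = (T + 4)/(T + T) = (4 + T)/((2*T)) = (4 + T)*(1/(2*T)) = (4 + T)/(2*T))
m(r, Q) = 13/4 (m(r, Q) = (2 + (½)*(4 + 4)/4) + ¼ = (2 + (½)*(¼)*8) + ¼ = (2 + 1) + ¼ = 3 + ¼ = 13/4)
m(O(-4, 3), Y)*(-565) = (13/4)*(-565) = -7345/4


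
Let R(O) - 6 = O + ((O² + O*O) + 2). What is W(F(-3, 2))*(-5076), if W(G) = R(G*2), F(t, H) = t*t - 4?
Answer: -1106568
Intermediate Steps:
R(O) = 8 + O + 2*O² (R(O) = 6 + (O + ((O² + O*O) + 2)) = 6 + (O + ((O² + O²) + 2)) = 6 + (O + (2*O² + 2)) = 6 + (O + (2 + 2*O²)) = 6 + (2 + O + 2*O²) = 8 + O + 2*O²)
F(t, H) = -4 + t² (F(t, H) = t² - 4 = -4 + t²)
W(G) = 8 + 2*G + 8*G² (W(G) = 8 + G*2 + 2*(G*2)² = 8 + 2*G + 2*(2*G)² = 8 + 2*G + 2*(4*G²) = 8 + 2*G + 8*G²)
W(F(-3, 2))*(-5076) = (8 + 2*(-4 + (-3)²) + 8*(-4 + (-3)²)²)*(-5076) = (8 + 2*(-4 + 9) + 8*(-4 + 9)²)*(-5076) = (8 + 2*5 + 8*5²)*(-5076) = (8 + 10 + 8*25)*(-5076) = (8 + 10 + 200)*(-5076) = 218*(-5076) = -1106568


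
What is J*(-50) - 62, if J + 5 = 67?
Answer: -3162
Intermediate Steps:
J = 62 (J = -5 + 67 = 62)
J*(-50) - 62 = 62*(-50) - 62 = -3100 - 62 = -3162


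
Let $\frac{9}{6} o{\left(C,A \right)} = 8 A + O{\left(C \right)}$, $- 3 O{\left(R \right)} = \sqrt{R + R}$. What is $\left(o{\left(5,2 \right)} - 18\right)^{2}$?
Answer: $\frac{4396}{81} + \frac{88 \sqrt{10}}{27} \approx 64.578$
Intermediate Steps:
$O{\left(R \right)} = - \frac{\sqrt{2} \sqrt{R}}{3}$ ($O{\left(R \right)} = - \frac{\sqrt{R + R}}{3} = - \frac{\sqrt{2 R}}{3} = - \frac{\sqrt{2} \sqrt{R}}{3}$)
$o{\left(C,A \right)} = \frac{16 A}{3} - \frac{2 \sqrt{2} \sqrt{C}}{9}$ ($o{\left(C,A \right)} = \frac{2 \left(8 A - \frac{\sqrt{2} \sqrt{C}}{3}\right)}{3} = \frac{16 A}{3} - \frac{2 \sqrt{2} \sqrt{C}}{9}$)
$\left(o{\left(5,2 \right)} - 18\right)^{2} = \left(\left(\frac{16}{3} \cdot 2 - \frac{2 \sqrt{2} \sqrt{5}}{9}\right) - 18\right)^{2} = \left(\left(\frac{32}{3} - \frac{2 \sqrt{10}}{9}\right) - 18\right)^{2} = \left(- \frac{22}{3} - \frac{2 \sqrt{10}}{9}\right)^{2}$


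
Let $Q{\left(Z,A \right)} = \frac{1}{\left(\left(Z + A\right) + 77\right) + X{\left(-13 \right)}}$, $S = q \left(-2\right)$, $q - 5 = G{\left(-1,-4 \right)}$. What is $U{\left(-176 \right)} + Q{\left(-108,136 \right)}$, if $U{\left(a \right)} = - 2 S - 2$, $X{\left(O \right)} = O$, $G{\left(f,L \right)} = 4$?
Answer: $\frac{3129}{92} \approx 34.011$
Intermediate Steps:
$q = 9$ ($q = 5 + 4 = 9$)
$S = -18$ ($S = 9 \left(-2\right) = -18$)
$U{\left(a \right)} = 34$ ($U{\left(a \right)} = \left(-2\right) \left(-18\right) - 2 = 36 - 2 = 34$)
$Q{\left(Z,A \right)} = \frac{1}{64 + A + Z}$ ($Q{\left(Z,A \right)} = \frac{1}{\left(\left(Z + A\right) + 77\right) - 13} = \frac{1}{\left(\left(A + Z\right) + 77\right) - 13} = \frac{1}{\left(77 + A + Z\right) - 13} = \frac{1}{64 + A + Z}$)
$U{\left(-176 \right)} + Q{\left(-108,136 \right)} = 34 + \frac{1}{64 + 136 - 108} = 34 + \frac{1}{92} = \frac{3129}{92}$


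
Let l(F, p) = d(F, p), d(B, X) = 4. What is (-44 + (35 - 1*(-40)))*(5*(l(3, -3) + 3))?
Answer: 1085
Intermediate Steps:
l(F, p) = 4
(-44 + (35 - 1*(-40)))*(5*(l(3, -3) + 3)) = (-44 + (35 - 1*(-40)))*(5*(4 + 3)) = (-44 + (35 + 40))*(5*7) = (-44 + 75)*35 = 31*35 = 1085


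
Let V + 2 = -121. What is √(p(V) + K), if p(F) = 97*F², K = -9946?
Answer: √1457567 ≈ 1207.3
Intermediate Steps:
V = -123 (V = -2 - 121 = -123)
√(p(V) + K) = √(97*(-123)² - 9946) = √(97*15129 - 9946) = √(1467513 - 9946) = √1457567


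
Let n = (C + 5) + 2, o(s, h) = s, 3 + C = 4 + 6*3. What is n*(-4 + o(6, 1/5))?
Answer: 52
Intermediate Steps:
C = 19 (C = -3 + (4 + 6*3) = -3 + (4 + 18) = -3 + 22 = 19)
n = 26 (n = (19 + 5) + 2 = 24 + 2 = 26)
n*(-4 + o(6, 1/5)) = 26*(-4 + 6) = 26*2 = 52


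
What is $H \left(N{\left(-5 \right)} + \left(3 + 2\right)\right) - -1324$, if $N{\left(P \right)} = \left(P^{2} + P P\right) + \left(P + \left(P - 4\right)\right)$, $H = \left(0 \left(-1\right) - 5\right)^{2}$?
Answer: $2349$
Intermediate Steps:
$H = 25$ ($H = \left(0 - 5\right)^{2} = \left(-5\right)^{2} = 25$)
$N{\left(P \right)} = -4 + 2 P + 2 P^{2}$ ($N{\left(P \right)} = \left(P^{2} + P^{2}\right) + \left(P + \left(-4 + P\right)\right) = 2 P^{2} + \left(-4 + 2 P\right) = -4 + 2 P + 2 P^{2}$)
$H \left(N{\left(-5 \right)} + \left(3 + 2\right)\right) - -1324 = 25 \left(\left(-4 + 2 \left(-5\right) + 2 \left(-5\right)^{2}\right) + \left(3 + 2\right)\right) - -1324 = 25 \left(\left(-4 - 10 + 2 \cdot 25\right) + 5\right) + 1324 = 25 \left(\left(-4 - 10 + 50\right) + 5\right) + 1324 = 25 \left(36 + 5\right) + 1324 = 25 \cdot 41 + 1324 = 1025 + 1324 = 2349$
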